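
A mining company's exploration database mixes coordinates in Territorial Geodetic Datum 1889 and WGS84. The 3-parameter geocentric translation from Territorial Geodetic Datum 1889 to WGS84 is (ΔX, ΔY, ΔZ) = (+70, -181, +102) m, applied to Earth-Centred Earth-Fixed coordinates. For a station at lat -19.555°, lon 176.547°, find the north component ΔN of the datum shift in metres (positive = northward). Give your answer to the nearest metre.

ΔN = 69 m

The local north axis is (−sin φ cos λ, −sin φ sin λ, cos φ), giving ΔN = -23.387 − 3.649 + 96.117 = 69.08 m.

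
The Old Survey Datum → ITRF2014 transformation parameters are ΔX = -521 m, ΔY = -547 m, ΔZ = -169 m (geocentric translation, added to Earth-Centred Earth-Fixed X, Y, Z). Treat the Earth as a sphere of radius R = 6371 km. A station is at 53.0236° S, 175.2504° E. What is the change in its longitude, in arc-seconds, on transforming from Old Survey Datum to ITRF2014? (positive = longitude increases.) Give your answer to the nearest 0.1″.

Δλ = 31.7″

sin φ = -0.798883, cos φ = 0.601486, sin λ = 0.082801, cos λ = -0.996566.
East component: ΔE = −sin λ·ΔX + cos λ·ΔY = −(0.082801)(-521) + (-0.996566)(-547) = 588.26 m.
1° of latitude spans πR/180 = 111195 m; at latitude φ, 1° of longitude spans that × cos φ = 66882.2 m, so Δλ = 588.26 / 66882.2 × 3600 = 31.664″.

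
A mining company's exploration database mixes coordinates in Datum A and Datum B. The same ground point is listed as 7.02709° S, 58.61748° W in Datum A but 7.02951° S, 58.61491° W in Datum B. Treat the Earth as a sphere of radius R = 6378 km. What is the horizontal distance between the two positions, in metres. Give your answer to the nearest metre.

Δφ = -7.02951° − -7.02709° = -0.00242°; Δλ = -58.61491° − -58.61748° = +0.00257°.
1° along a meridian = πR/180 = 111317 m.
ΔN = Δφ × 111317 = -269.4 m; ΔE = Δλ × 111317 × cos(-7.02709°) = +0.00257 × 111317 × 0.992488 = 283.9 m.
Distance = √(ΔE² + ΔN²) = √(283.9² + (-269.4)²) = 391.4 m.

391 m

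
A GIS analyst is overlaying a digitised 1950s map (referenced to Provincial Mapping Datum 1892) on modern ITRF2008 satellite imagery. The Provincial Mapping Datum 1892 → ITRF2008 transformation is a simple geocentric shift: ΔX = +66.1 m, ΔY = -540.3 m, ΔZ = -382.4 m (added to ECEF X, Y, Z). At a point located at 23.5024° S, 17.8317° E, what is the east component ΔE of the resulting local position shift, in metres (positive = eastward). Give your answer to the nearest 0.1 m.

ΔE = -534.6 m

The local east axis at (φ, λ) is (−sin λ, cos λ, 0), so ΔE = −sin(17.8317°)·66.1 + cos(17.8317°)·(-540.3) = -534.59 m.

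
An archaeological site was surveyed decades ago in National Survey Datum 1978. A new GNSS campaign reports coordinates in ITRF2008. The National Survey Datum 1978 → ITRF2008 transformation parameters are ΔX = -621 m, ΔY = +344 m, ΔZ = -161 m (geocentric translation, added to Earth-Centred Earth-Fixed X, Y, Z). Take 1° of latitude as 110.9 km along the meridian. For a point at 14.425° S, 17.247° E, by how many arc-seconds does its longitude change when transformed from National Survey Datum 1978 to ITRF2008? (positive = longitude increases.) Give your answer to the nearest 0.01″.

Δλ = 17.18″

sin φ = -0.249112, cos φ = 0.968475, sin λ = 0.296492, cos λ = 0.955035.
East component: ΔE = −sin λ·ΔX + cos λ·ΔY = −(0.296492)(-621) + (0.955035)(344) = 512.65 m.
1° of latitude spans 110900 m; at latitude φ, 1° of longitude spans that × cos φ = 107403.8 m, so Δλ = 512.65 / 107403.8 × 3600 = 17.183″.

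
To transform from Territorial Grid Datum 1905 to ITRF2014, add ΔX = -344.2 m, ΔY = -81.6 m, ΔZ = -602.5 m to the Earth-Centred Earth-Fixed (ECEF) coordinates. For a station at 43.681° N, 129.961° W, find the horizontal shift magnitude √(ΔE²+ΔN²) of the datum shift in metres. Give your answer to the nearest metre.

666 m

The local east axis at (φ, λ) is (−sin λ, cos λ, 0), so ΔE = −sin(-129.961°)·(-344.2) + cos(-129.961°)·(-81.6) = -211.41 m.
The local north axis is (−sin φ cos λ, −sin φ sin λ, cos φ), giving ΔN = -152.679 − 43.196 − 435.726 = -631.60 m.
Horizontal magnitude = √(ΔE² + ΔN²) = √((-211.41)² + (-631.60)²) = 666.04 m.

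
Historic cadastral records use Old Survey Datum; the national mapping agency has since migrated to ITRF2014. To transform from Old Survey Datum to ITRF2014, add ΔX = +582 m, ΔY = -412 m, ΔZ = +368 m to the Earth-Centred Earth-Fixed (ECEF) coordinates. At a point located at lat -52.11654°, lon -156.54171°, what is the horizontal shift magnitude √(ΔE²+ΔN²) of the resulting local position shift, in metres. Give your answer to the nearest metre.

613 m

At φ = -52.11654°, λ = -156.54171°: sin φ = -0.789261, cos φ = 0.614057, sin λ = -0.398081, cos λ = -0.917350.
ΔE = −sin λ·ΔX + cos λ·ΔY = −(-0.398081)·(582) + (-0.917350)·(-412) = 609.63 m.
ΔN = −sin φ cos λ·ΔX − sin φ sin λ·ΔY + cos φ·ΔZ = −(-0.789261)(-0.917350)(582) − (-0.789261)(-0.398081)(-412) + (0.614057)(368) = -65.97 m.
Horizontal magnitude = √(ΔE² + ΔN²) = √(609.63² + (-65.97)²) = 613.19 m.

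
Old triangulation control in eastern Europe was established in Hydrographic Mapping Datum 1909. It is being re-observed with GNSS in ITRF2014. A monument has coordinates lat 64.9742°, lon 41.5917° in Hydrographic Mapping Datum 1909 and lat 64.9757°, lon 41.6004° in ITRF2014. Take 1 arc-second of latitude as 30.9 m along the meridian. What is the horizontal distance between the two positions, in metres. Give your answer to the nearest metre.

Δφ = 64.9757° − 64.9742° = +0.0015°; Δλ = 41.6004° − 41.5917° = +0.0087°.
1° of latitude = 3600 × 30.90 = 111240 m.
ΔN = Δφ × 111240 = 166.9 m; ΔE = Δλ × 111240 × cos(64.9742°) = +0.0087 × 111240 × 0.423026 = 409.4 m.
Distance = √(ΔE² + ΔN²) = √(409.4² + 166.9²) = 442.1 m.

442 m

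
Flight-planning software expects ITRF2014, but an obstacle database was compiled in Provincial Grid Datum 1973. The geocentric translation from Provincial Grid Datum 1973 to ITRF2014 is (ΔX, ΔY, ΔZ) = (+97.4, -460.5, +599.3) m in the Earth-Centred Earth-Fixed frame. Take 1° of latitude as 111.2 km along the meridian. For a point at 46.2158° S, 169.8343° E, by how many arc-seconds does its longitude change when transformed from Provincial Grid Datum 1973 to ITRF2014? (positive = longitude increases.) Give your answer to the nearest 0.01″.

Δλ = 20.40″

sin φ = -0.721951, cos φ = 0.691944, sin λ = 0.176496, cos λ = -0.984301.
East component: ΔE = −sin λ·ΔX + cos λ·ΔY = −(0.176496)(97.4) + (-0.984301)(-460.5) = 436.08 m.
1° of latitude spans 111200 m; at latitude φ, 1° of longitude spans that × cos φ = 76944.2 m, so Δλ = 436.08 / 76944.2 × 3600 = 20.403″.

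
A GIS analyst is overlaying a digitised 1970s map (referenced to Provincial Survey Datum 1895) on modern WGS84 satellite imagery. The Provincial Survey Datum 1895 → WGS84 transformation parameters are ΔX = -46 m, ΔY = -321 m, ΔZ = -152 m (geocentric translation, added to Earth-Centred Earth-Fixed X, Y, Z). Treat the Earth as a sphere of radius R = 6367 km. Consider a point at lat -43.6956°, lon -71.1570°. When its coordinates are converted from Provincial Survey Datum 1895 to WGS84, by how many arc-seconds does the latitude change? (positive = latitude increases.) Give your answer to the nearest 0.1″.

sin φ = -0.690827, cos φ = 0.723020, sin λ = -0.946407, cos λ = 0.322976.
North component: ΔN = −sin φ cos λ·ΔX − sin φ sin λ·ΔY + cos φ·ΔZ = −(-0.690827)(0.322976)(-46) − (-0.690827)(-0.946407)(-321) + (0.723020)(-152) = 89.71 m.
1° of latitude spans πR/180 = 111125 m, so Δφ = 89.71 / 111125 × 3600 = 2.906″.

Δφ = 2.9″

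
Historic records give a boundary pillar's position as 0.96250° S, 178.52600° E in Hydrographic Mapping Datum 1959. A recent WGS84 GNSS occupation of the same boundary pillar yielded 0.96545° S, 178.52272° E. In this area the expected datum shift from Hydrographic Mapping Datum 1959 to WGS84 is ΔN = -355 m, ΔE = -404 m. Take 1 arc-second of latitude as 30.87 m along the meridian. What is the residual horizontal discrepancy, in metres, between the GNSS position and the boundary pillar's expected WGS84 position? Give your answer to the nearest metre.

Observed coordinate differences: Δφ = -0.00295°, Δλ = -0.00328°.
Converting to metres (1° lat = 111132 m, cos φ = 0.999859): observed ΔN = -327.8 m, observed ΔE = -364.5 m.
Subtracting the expected shift leaves a residual of -327.8 − (-355) = 27.2 m north and -364.5 − (-404) = 39.5 m east.
Residual distance = √(27.2² + 39.5²) = 48.0 m.

48 m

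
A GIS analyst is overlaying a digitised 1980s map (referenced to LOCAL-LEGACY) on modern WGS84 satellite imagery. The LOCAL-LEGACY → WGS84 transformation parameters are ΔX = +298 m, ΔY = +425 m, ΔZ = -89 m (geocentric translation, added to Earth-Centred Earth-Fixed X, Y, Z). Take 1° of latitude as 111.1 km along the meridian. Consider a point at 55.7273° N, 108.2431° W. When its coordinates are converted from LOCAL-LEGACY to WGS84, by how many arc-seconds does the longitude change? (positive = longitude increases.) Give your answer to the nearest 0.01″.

sin φ = 0.826367, cos φ = 0.563132, sin λ = -0.949737, cos λ = -0.313049.
East component: ΔE = −sin λ·ΔX + cos λ·ΔY = −(-0.949737)(298) + (-0.313049)(425) = 149.98 m.
1° of latitude spans 111100 m; at latitude φ, 1° of longitude spans that × cos φ = 62564.0 m, so Δλ = 149.98 / 62564.0 × 3600 = 8.630″.

Δλ = 8.63″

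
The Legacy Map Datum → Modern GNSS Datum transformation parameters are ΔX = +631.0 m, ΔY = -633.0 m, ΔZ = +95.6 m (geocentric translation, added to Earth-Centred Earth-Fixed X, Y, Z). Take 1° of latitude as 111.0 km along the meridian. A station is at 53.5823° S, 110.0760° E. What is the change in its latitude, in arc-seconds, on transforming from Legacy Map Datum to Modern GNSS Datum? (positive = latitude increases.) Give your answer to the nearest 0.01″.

Δφ = -19.33″

sin φ = -0.804710, cos φ = 0.593668, sin λ = 0.939238, cos λ = -0.343266.
North component: ΔN = −sin φ cos λ·ΔX − sin φ sin λ·ΔY + cos φ·ΔZ = −(-0.804710)(-0.343266)(631.0) − (-0.804710)(0.939238)(-633.0) + (0.593668)(95.6) = -595.98 m.
1° of latitude spans 111000 m, so Δφ = -595.98 / 111000 × 3600 = -19.329″.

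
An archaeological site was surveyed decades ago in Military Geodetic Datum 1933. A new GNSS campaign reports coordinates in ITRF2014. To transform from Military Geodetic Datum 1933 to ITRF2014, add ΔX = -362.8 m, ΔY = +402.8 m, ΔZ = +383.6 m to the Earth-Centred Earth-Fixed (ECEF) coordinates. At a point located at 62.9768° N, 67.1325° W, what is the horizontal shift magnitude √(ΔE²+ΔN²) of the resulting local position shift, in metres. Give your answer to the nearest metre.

The local east axis at (φ, λ) is (−sin λ, cos λ, 0), so ΔE = −sin(-67.1325°)·(-362.8) + cos(-67.1325°)·402.8 = -177.76 m.
The local north axis is (−sin φ cos λ, −sin φ sin λ, cos φ), giving ΔN = 125.592 + 330.622 + 174.289 = 630.50 m.
Horizontal magnitude = √(ΔE² + ΔN²) = √((-177.76)² + 630.50²) = 655.08 m.

655 m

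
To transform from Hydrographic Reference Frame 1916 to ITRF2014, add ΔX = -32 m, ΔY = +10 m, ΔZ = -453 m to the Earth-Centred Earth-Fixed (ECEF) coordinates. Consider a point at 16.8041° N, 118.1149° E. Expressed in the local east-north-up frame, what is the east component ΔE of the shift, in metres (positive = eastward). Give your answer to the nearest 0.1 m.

ΔE = 23.5 m

The local east axis at (φ, λ) is (−sin λ, cos λ, 0), so ΔE = −sin(118.1149°)·(-32) + cos(118.1149°)·10 = 23.51 m.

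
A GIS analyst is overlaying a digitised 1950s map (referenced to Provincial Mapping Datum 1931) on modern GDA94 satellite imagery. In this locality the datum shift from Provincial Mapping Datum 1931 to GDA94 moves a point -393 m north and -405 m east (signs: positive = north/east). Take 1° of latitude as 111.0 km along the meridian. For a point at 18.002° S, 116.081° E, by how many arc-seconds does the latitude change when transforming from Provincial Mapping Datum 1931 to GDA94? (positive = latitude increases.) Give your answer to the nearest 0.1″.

Δφ = -12.7″

1° of latitude = 111.0 km, so Δφ = -393.0 / 111000 = -0.0035405° = -12.746″.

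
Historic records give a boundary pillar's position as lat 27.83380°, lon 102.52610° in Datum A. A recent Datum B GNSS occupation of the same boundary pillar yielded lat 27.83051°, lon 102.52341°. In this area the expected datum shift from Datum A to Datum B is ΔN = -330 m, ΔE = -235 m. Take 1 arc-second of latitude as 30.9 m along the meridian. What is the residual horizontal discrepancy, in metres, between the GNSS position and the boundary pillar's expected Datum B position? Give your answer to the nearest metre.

47 m

Observed coordinate differences: Δφ = -0.00329°, Δλ = -0.00269°.
Converting to metres (1° lat = 111240 m, cos φ = 0.884306): observed ΔN = -366.0 m, observed ΔE = -264.6 m.
Subtracting the expected shift leaves a residual of -366.0 − (-330) = -36.0 m north and -264.6 − (-235) = -29.6 m east.
Residual distance = √((-36.0)² + (-29.6)²) = 46.6 m.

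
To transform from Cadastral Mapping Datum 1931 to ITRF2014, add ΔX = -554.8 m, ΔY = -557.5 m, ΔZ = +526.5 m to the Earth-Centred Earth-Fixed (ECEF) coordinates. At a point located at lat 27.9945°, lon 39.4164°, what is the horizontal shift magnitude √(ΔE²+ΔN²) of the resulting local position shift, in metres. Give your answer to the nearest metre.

836 m

At φ = 27.9945°, λ = 39.4164°: sin φ = 0.469387, cos φ = 0.882993, sin λ = 0.634952, cos λ = 0.772552.
ΔE = −sin λ·ΔX + cos λ·ΔY = −(0.634952)·(-554.8) + (0.772552)·(-557.5) = -78.43 m.
ΔN = −sin φ cos λ·ΔX − sin φ sin λ·ΔY + cos φ·ΔZ = −(0.469387)(0.772552)(-554.8) − (0.469387)(0.634952)(-557.5) + (0.882993)(526.5) = 832.24 m.
Horizontal magnitude = √(ΔE² + ΔN²) = √((-78.43)² + 832.24²) = 835.92 m.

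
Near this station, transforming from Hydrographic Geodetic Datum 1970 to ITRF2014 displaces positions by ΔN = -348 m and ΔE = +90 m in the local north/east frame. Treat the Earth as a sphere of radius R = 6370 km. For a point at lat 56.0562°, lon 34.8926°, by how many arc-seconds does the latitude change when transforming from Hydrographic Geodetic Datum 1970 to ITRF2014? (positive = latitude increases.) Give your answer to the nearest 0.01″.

On a sphere of radius R, 1 rad of latitude = R, so Δφ = ΔN / R = -348.0 / 6370000 = -5.4631e-05 rad = -11.268″.

Δφ = -11.27″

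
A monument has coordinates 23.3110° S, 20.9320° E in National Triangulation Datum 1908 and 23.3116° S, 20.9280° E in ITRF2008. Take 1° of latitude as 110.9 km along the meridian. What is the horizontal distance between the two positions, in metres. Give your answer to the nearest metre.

413 m

Δφ = -23.3116° − -23.3110° = -0.0006°; Δλ = 20.9280° − 20.9320° = -0.0040°.
ΔN = Δφ × 110900 = -66.5 m; ΔE = Δλ × 110900 × cos(-23.3110°) = -0.0040 × 110900 × 0.918370 = -407.4 m.
Distance = √(ΔE² + ΔN²) = √((-407.4)² + (-66.5)²) = 412.8 m.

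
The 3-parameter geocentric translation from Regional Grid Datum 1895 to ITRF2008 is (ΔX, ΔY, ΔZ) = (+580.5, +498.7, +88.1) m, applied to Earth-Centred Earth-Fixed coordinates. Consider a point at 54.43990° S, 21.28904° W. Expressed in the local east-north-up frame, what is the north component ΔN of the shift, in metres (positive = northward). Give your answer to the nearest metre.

ΔN = 344 m

At φ = -54.43990°, λ = -21.28904°: sin φ = -0.813506, cos φ = 0.581557, sin λ = -0.363073, cos λ = 0.931761.
ΔN = −sin φ cos λ·ΔX − sin φ sin λ·ΔY + cos φ·ΔZ = −(-0.813506)(0.931761)(580.5) − (-0.813506)(-0.363073)(498.7) + (0.581557)(88.1) = 343.95 m.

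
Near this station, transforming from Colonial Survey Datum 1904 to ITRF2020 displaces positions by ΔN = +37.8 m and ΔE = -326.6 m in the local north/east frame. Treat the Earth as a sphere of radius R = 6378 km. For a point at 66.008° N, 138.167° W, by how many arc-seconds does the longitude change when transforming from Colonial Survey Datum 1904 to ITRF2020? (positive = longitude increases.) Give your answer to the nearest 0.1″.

Δλ = -26.0″

At latitude 66.008°, cos φ = 0.406609.
One radian of longitude at latitude φ spans R cos φ, so Δλ = ΔE / (R cos φ) = -326.6 / (6378000 × 0.406609) = -1.2594e-04 rad = -25.976″.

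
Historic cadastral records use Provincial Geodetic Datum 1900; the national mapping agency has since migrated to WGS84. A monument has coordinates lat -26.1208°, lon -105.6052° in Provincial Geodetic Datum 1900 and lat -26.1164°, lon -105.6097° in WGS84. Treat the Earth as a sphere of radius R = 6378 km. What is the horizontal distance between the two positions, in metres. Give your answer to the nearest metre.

665 m

Δφ = -26.1164° − -26.1208° = +0.0044°; Δλ = -105.6097° − -105.6052° = -0.0045°.
1° along a meridian = πR/180 = 111317 m.
ΔN = Δφ × 111317 = 489.8 m; ΔE = Δλ × 111317 × cos(-26.1208°) = -0.0045 × 111317 × 0.897868 = -449.8 m.
Distance = √(ΔE² + ΔN²) = √((-449.8)² + 489.8²) = 665.0 m.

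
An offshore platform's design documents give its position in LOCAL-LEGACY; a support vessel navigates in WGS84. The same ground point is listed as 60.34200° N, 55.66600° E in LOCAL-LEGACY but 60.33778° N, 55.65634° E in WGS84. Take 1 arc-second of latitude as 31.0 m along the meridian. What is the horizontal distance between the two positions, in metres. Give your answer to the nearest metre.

Δφ = 60.33778° − 60.34200° = -0.00422°; Δλ = 55.65634° − 55.66600° = -0.00966°.
1° of latitude = 3600 × 31.00 = 111600 m.
ΔN = Δφ × 111600 = -471.0 m; ΔE = Δλ × 111600 × cos(60.34200°) = -0.00966 × 111600 × 0.494822 = -533.4 m.
Distance = √(ΔE² + ΔN²) = √((-533.4)² + (-471.0)²) = 711.6 m.

712 m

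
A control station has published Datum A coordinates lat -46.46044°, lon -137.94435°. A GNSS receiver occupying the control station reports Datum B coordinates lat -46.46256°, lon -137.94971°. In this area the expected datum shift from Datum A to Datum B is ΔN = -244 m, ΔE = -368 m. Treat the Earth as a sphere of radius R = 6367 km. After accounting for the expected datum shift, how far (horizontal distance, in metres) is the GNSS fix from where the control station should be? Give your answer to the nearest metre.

43 m

Observed coordinate differences: Δφ = -0.00212°, Δλ = -0.00536°.
Converting to metres (1° lat = 111125 m, cos φ = 0.688855): observed ΔN = -235.6 m, observed ΔE = -410.3 m.
Subtracting the expected shift leaves a residual of -235.6 − (-244) = 8.4 m north and -410.3 − (-368) = -42.3 m east.
Residual distance = √(8.4² + (-42.3)²) = 43.1 m.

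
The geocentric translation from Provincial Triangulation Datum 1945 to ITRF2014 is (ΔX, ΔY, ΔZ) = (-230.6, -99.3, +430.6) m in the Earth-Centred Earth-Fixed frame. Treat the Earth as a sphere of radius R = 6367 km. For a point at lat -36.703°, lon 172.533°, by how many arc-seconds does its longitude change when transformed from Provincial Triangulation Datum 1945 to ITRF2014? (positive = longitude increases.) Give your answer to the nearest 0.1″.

Δλ = 5.2″

sin φ = -0.597667, cos φ = 0.801744, sin λ = 0.129955, cos λ = -0.991520.
East component: ΔE = −sin λ·ΔX + cos λ·ΔY = −(0.129955)(-230.6) + (-0.991520)(-99.3) = 128.43 m.
1° of latitude spans πR/180 = 111125 m; at latitude φ, 1° of longitude spans that × cos φ = 89093.9 m, so Δλ = 128.43 / 89093.9 × 3600 = 5.189″.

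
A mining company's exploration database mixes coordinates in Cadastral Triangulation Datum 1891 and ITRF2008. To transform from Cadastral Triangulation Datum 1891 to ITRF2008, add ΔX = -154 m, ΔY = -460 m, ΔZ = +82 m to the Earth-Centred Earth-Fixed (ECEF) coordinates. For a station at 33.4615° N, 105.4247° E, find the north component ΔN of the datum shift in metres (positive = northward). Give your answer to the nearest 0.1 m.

ΔN = 290.3 m

The local north axis is (−sin φ cos λ, −sin φ sin λ, cos φ), giving ΔN = -22.584 + 244.498 + 68.409 = 290.32 m.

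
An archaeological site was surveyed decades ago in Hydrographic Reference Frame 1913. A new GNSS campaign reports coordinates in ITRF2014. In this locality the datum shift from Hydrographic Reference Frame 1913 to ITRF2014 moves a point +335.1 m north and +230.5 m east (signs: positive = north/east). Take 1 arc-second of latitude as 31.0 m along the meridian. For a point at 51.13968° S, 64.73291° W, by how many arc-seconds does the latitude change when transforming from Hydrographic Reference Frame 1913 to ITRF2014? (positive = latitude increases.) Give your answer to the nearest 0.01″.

1″ of latitude = 31.00 m, so Δφ = 335.1 / 31.00 = 10.810″.

Δφ = 10.81″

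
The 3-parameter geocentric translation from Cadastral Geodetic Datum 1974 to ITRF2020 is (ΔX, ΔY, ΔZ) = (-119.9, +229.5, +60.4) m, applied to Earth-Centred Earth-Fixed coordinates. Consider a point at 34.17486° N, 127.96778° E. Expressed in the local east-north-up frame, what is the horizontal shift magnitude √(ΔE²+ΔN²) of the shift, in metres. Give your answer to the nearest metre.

At φ = 34.17486°, λ = 127.96778°: sin φ = 0.561720, cos φ = 0.827327, sin λ = 0.788357, cos λ = -0.615218.
ΔE = −sin λ·ΔX + cos λ·ΔY = −(0.788357)·(-119.9) + (-0.615218)·(229.5) = -46.67 m.
ΔN = −sin φ cos λ·ΔX − sin φ sin λ·ΔY + cos φ·ΔZ = −(0.561720)(-0.615218)(-119.9) − (0.561720)(0.788357)(229.5) + (0.827327)(60.4) = -93.10 m.
Horizontal magnitude = √(ΔE² + ΔN²) = √((-46.67)² + (-93.10)²) = 104.14 m.

104 m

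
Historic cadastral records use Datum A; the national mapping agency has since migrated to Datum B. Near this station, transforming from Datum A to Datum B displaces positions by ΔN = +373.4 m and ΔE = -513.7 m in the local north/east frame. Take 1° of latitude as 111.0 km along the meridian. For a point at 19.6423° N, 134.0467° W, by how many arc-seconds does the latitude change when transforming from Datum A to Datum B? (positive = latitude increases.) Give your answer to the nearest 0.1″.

1° of latitude = 111.0 km, so Δφ = 373.4 / 111000 = 0.0033640° = 12.110″.

Δφ = 12.1″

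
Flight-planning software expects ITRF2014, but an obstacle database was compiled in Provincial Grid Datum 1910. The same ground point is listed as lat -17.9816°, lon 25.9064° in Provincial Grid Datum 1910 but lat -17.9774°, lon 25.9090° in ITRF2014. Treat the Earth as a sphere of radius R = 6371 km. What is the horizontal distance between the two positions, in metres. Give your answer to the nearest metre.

542 m

Δφ = -17.9774° − -17.9816° = +0.0042°; Δλ = 25.9090° − 25.9064° = +0.0026°.
1° along a meridian = πR/180 = 111195 m.
ΔN = Δφ × 111195 = 467.0 m; ΔE = Δλ × 111195 × cos(-17.9816°) = +0.0026 × 111195 × 0.951156 = 275.0 m.
Distance = √(ΔE² + ΔN²) = √(275.0² + 467.0²) = 542.0 m.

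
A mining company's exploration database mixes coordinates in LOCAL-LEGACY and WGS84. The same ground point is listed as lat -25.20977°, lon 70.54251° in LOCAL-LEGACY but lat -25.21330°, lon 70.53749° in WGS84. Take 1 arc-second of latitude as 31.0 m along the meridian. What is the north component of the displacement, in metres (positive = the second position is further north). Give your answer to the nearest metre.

Δφ = -25.21330° − -25.20977° = -0.00353°; Δλ = 70.53749° − 70.54251° = -0.00502°.
1° of latitude = 3600 × 31.00 = 111600 m.
ΔN = Δφ × 111600 = -393.9 m; ΔE = Δλ × 111600 × cos(-25.20977°) = -0.00502 × 111600 × 0.904754 = -506.9 m.

ΔN = -394 m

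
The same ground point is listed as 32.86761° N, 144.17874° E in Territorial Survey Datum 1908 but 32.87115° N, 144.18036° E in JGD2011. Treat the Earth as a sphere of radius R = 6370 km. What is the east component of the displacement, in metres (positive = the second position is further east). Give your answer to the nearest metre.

Δφ = 32.87115° − 32.86761° = +0.00354°; Δλ = 144.18036° − 144.17874° = +0.00162°.
1° along a meridian = πR/180 = 111177 m.
ΔN = Δφ × 111177 = 393.6 m; ΔE = Δλ × 111177 × cos(32.86761°) = +0.00162 × 111177 × 0.839927 = 151.3 m.

ΔE = 151 m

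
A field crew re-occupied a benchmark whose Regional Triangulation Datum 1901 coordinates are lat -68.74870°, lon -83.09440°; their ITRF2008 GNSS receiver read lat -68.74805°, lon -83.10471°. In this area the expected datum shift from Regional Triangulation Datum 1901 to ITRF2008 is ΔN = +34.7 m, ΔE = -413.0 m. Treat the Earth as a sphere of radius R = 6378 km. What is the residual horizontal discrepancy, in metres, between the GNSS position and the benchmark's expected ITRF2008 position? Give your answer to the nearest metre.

Observed coordinate differences: Δφ = +0.00065°, Δλ = -0.01031°.
Converting to metres (1° lat = 111317 m, cos φ = 0.362459): observed ΔN = 72.4 m, observed ΔE = -416.0 m.
Subtracting the expected shift leaves a residual of 72.4 − (34.7) = 37.7 m north and -416.0 − (-413.0) = -3.0 m east.
Residual distance = √(37.7² + (-3.0)²) = 37.8 m.

38 m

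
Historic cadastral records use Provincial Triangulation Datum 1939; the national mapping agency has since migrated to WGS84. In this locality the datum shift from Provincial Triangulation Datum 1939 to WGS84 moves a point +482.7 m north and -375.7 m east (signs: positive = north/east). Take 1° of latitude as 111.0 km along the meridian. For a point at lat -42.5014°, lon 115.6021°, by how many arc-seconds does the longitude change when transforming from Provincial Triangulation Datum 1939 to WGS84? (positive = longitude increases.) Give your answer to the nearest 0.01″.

At latitude -42.5014°, cos φ = 0.737261.
1° of longitude at this latitude = 111.0 × cos φ = 81.84 km, so Δλ = -375.7 / 81836.0 = -0.0045909° = -16.527″.

Δλ = -16.53″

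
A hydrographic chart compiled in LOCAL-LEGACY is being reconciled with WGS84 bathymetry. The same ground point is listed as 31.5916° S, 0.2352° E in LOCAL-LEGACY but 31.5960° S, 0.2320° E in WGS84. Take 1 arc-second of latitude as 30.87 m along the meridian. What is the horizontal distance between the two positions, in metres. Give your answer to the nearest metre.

575 m

Δφ = -31.5960° − -31.5916° = -0.0044°; Δλ = 0.2320° − 0.2352° = -0.0032°.
1° of latitude = 3600 × 30.87 = 111132 m.
ΔN = Δφ × 111132 = -489.0 m; ΔE = Δλ × 111132 × cos(-31.5916°) = -0.0032 × 111132 × 0.851804 = -302.9 m.
Distance = √(ΔE² + ΔN²) = √((-302.9)² + (-489.0)²) = 575.2 m.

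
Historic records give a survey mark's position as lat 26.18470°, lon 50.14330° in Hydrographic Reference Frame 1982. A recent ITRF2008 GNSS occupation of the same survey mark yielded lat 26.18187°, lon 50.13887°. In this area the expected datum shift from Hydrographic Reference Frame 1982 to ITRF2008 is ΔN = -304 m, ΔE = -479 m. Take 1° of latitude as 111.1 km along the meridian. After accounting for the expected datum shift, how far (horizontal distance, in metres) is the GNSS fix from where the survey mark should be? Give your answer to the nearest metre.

39 m

Observed coordinate differences: Δφ = -0.00283°, Δλ = -0.00443°.
Converting to metres (1° lat = 111100 m, cos φ = 0.897376): observed ΔN = -314.4 m, observed ΔE = -441.7 m.
Subtracting the expected shift leaves a residual of -314.4 − (-304) = -10.4 m north and -441.7 − (-479) = 37.3 m east.
Residual distance = √((-10.4)² + 37.3²) = 38.8 m.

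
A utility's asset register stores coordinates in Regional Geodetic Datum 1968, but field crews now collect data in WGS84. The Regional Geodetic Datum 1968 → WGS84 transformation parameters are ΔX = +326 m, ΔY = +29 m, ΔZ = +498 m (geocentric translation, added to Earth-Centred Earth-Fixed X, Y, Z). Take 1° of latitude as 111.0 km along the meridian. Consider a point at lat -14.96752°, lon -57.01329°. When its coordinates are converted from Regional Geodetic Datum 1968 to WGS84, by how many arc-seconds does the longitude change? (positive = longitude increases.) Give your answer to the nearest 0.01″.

Δλ = 9.71″

sin φ = -0.258271, cos φ = 0.966072, sin λ = -0.838797, cos λ = 0.544444.
East component: ΔE = −sin λ·ΔX + cos λ·ΔY = −(-0.838797)(326) + (0.544444)(29) = 289.24 m.
1° of latitude spans 111000 m; at latitude φ, 1° of longitude spans that × cos φ = 107234.0 m, so Δλ = 289.24 / 107234.0 × 3600 = 9.710″.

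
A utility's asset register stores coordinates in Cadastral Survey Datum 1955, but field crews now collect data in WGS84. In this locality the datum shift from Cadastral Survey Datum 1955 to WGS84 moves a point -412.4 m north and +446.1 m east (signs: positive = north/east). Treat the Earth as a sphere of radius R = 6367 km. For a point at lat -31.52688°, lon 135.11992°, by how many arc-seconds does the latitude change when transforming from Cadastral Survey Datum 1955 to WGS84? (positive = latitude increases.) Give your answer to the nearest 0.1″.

Δφ = -13.4″

On a sphere of radius R, 1 rad of latitude = R, so Δφ = ΔN / R = -412.4 / 6367000 = -6.4771e-05 rad = -13.360″.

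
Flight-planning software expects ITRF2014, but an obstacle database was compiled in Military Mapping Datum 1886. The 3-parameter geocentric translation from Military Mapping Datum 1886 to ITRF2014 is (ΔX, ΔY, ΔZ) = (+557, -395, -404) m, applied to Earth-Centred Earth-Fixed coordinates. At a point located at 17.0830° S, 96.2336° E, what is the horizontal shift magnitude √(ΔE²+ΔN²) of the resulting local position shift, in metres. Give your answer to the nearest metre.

At φ = -17.0830°, λ = 96.2336°: sin φ = -0.293757, cos φ = 0.955880, sin λ = 0.994087, cos λ = -0.108582.
ΔE = −sin λ·ΔX + cos λ·ΔY = −(0.994087)·(557) + (-0.108582)·(-395) = -510.82 m.
ΔN = −sin φ cos λ·ΔX − sin φ sin λ·ΔY + cos φ·ΔZ = −(-0.293757)(-0.108582)(557) − (-0.293757)(0.994087)(-395) + (0.955880)(-404) = -519.29 m.
Horizontal magnitude = √(ΔE² + ΔN²) = √((-510.82)² + (-519.29)²) = 728.42 m.

728 m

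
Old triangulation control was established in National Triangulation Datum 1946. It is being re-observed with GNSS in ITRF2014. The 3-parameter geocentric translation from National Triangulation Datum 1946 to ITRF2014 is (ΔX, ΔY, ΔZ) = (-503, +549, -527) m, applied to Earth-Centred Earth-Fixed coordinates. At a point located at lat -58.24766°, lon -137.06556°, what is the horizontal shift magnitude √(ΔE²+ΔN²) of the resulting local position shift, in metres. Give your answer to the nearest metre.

796 m

At φ = -58.24766°, λ = -137.06556°: sin φ = -0.850331, cos φ = 0.526249, sin λ = -0.681161, cos λ = -0.732134.
ΔE = −sin λ·ΔX + cos λ·ΔY = −(-0.681161)·(-503) + (-0.732134)·(549) = -744.57 m.
ΔN = −sin φ cos λ·ΔX − sin φ sin λ·ΔY + cos φ·ΔZ = −(-0.850331)(-0.732134)(-503) − (-0.850331)(-0.681161)(549) + (0.526249)(-527) = -282.18 m.
Horizontal magnitude = √(ΔE² + ΔN²) = √((-744.57)² + (-282.18)²) = 796.24 m.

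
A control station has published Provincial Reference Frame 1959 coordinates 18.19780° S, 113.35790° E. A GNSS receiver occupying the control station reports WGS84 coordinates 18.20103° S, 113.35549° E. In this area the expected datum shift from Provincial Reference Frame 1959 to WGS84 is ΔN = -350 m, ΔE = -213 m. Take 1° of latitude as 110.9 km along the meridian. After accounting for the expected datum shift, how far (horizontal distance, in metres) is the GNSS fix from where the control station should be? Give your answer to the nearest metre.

Observed coordinate differences: Δφ = -0.00323°, Δλ = -0.00241°.
Converting to metres (1° lat = 110900 m, cos φ = 0.949984): observed ΔN = -358.2 m, observed ΔE = -253.9 m.
Subtracting the expected shift leaves a residual of -358.2 − (-350) = -8.2 m north and -253.9 − (-213) = -40.9 m east.
Residual distance = √((-8.2)² + (-40.9)²) = 41.7 m.

42 m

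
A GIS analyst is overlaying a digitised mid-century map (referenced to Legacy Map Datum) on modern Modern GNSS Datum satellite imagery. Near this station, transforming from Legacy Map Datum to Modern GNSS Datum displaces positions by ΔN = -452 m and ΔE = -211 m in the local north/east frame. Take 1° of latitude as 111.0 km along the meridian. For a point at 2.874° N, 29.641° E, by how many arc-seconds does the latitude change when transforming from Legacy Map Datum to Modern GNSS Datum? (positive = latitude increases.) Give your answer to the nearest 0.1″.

Δφ = -14.7″

1° of latitude = 111.0 km, so Δφ = -452.0 / 111000 = -0.0040721° = -14.659″.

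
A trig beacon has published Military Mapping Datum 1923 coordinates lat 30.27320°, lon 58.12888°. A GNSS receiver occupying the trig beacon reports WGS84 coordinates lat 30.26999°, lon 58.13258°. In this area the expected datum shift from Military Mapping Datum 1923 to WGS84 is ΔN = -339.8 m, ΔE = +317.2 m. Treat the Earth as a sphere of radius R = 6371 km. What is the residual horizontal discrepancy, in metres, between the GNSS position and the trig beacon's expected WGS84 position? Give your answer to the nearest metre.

Observed coordinate differences: Δφ = -0.00321°, Δλ = +0.00370°.
Converting to metres (1° lat = 111195 m, cos φ = 0.863631): observed ΔN = -356.9 m, observed ΔE = 355.3 m.
Subtracting the expected shift leaves a residual of -356.9 − (-339.8) = -17.1 m north and 355.3 − (317.2) = 38.1 m east.
Residual distance = √((-17.1)² + 38.1²) = 41.8 m.

42 m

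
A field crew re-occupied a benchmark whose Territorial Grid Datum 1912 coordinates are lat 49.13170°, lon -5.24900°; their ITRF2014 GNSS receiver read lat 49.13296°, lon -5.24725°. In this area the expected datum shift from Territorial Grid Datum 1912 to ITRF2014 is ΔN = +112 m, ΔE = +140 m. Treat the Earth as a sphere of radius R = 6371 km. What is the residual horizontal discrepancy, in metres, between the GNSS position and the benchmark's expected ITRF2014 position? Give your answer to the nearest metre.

Observed coordinate differences: Δφ = +0.00126°, Δλ = +0.00175°.
Converting to metres (1° lat = 111195 m, cos φ = 0.654323): observed ΔN = 140.1 m, observed ΔE = 127.3 m.
Subtracting the expected shift leaves a residual of 140.1 − (112) = 28.1 m north and 127.3 − (140) = -12.7 m east.
Residual distance = √(28.1² + (-12.7)²) = 30.8 m.

31 m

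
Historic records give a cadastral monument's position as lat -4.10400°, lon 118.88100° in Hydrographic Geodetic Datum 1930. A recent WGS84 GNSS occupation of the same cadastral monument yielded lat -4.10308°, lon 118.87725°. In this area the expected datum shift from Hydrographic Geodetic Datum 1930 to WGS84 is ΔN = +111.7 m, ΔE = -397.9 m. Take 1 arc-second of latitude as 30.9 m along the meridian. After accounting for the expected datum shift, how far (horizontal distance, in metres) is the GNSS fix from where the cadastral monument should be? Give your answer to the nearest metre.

Observed coordinate differences: Δφ = +0.00092°, Δλ = -0.00375°.
Converting to metres (1° lat = 111240 m, cos φ = 0.997436): observed ΔN = 102.3 m, observed ΔE = -416.1 m.
Subtracting the expected shift leaves a residual of 102.3 − (111.7) = -9.4 m north and -416.1 − (-397.9) = -18.2 m east.
Residual distance = √((-9.4)² + (-18.2)²) = 20.4 m.

20 m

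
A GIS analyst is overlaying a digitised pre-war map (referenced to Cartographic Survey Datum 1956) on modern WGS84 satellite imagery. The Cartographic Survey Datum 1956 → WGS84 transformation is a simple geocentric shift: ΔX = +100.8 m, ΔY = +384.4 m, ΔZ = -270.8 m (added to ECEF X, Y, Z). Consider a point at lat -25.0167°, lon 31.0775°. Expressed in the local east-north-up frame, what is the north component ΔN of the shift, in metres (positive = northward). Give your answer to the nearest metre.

ΔN = -125 m

The local north axis is (−sin φ cos λ, −sin φ sin λ, cos φ), giving ΔN = 36.508 + 83.911 − 245.395 = -124.98 m.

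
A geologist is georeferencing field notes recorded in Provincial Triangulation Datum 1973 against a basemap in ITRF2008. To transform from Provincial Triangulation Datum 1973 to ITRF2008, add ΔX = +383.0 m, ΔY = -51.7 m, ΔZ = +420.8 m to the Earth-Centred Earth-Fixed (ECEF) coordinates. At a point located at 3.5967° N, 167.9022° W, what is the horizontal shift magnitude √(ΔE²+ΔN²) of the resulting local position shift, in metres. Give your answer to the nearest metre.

462 m

At φ = 3.5967°, λ = -167.9022°: sin φ = 0.062733, cos φ = 0.998030, sin λ = -0.209581, cos λ = -0.977791.
ΔE = −sin λ·ΔX + cos λ·ΔY = −(-0.209581)·(383.0) + (-0.977791)·(-51.7) = 130.82 m.
ΔN = −sin φ cos λ·ΔX − sin φ sin λ·ΔY + cos φ·ΔZ = −(0.062733)(-0.977791)(383.0) − (0.062733)(-0.209581)(-51.7) + (0.998030)(420.8) = 442.78 m.
Horizontal magnitude = √(ΔE² + ΔN²) = √(130.82² + 442.78²) = 461.71 m.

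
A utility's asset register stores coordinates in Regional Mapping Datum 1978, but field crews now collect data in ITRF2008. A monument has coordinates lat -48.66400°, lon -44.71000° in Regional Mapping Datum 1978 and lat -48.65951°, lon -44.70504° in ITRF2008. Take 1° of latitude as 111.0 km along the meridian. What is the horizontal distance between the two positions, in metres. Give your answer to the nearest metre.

617 m

Δφ = -48.65951° − -48.66400° = +0.00449°; Δλ = -44.70504° − -44.71000° = +0.00496°.
ΔN = Δφ × 111000 = 498.4 m; ΔE = Δλ × 111000 × cos(-48.66400°) = +0.00496 × 111000 × 0.660474 = 363.6 m.
Distance = √(ΔE² + ΔN²) = √(363.6² + 498.4²) = 616.9 m.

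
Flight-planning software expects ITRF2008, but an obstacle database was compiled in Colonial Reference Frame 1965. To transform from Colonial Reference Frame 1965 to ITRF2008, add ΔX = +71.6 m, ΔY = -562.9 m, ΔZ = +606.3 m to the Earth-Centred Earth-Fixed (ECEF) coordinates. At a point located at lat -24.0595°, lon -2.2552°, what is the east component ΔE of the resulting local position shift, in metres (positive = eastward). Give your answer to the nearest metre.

The local east axis at (φ, λ) is (−sin λ, cos λ, 0), so ΔE = −sin(-2.2552°)·71.6 + cos(-2.2552°)·(-562.9) = -559.65 m.

ΔE = -560 m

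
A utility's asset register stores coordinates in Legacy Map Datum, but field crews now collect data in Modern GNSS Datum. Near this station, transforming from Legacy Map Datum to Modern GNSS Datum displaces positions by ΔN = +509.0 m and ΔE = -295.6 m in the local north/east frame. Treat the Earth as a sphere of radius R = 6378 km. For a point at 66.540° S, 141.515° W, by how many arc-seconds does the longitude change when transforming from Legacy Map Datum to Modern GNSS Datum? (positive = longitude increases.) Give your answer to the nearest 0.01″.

Δλ = -24.01″

At latitude -66.540°, cos φ = 0.398109.
One radian of longitude at latitude φ spans R cos φ, so Δλ = ΔE / (R cos φ) = -295.6 / (6378000 × 0.398109) = -1.1642e-04 rad = -24.013″.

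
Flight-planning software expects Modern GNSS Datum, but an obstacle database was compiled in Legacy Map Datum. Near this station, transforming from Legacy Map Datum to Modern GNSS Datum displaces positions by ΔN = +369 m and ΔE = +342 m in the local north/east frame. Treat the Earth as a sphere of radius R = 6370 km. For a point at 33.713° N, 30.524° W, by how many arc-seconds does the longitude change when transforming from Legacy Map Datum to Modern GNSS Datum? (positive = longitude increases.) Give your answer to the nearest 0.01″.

At latitude 33.713°, cos φ = 0.831828.
One radian of longitude at latitude φ spans R cos φ, so Δλ = ΔE / (R cos φ) = 342.0 / (6370000 × 0.831828) = 6.4544e-05 rad = 13.313″.

Δλ = 13.31″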